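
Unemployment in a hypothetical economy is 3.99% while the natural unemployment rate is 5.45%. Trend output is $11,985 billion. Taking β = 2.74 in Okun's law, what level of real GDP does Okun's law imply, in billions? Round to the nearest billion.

$12,464 billion

Unemployment gap = 3.99 - 5.45 = -1.46 points, so the output gap is -2.74 × (-1.46) = 4.0004%.
Actual GDP = 11985 × (1 + 4.0004/100) = 11985 × 1.040004 ≈ 12464 billion.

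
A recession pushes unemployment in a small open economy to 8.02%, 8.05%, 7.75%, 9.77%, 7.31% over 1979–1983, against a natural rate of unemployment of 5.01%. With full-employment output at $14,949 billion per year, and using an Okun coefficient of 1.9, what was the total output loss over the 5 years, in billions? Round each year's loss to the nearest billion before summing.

$4,501 billion

Year 1979: gap = -1.9 × (8.02 - 5.01) = -5.719%, loss ≈ 14949 × 5.719/100 ≈ 855.
Year 1980: gap = -1.9 × (8.05 - 5.01) = -5.776%, loss ≈ 14949 × 5.776/100 ≈ 863.
Year 1981: gap = -1.9 × (7.75 - 5.01) = -5.206%, loss ≈ 14949 × 5.206/100 ≈ 778.
Year 1982: gap = -1.9 × (9.77 - 5.01) = -9.044%, loss ≈ 14949 × 9.044/100 ≈ 1352.
Year 1983: gap = -1.9 × (7.31 - 5.01) = -4.37%, loss ≈ 14949 × 4.37/100 ≈ 653.
Total lost output = 855 + 863 + 778 + 1352 + 653 = 4501 billion.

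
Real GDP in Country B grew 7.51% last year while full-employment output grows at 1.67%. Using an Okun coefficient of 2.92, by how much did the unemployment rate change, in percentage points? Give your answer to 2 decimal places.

Growth-rate Okun's law: g_Y = g_Y* - β × Δu, so Δu = (g_Y* - g_Y)/β.
Δu = (1.67 - 7.51)/2.92 = -5.84/2.92 = -2.00 percentage points.

-2.00 percentage points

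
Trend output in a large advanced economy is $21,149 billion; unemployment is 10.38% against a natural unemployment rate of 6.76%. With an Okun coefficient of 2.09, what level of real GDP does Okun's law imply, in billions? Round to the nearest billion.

Unemployment gap = 10.38 - 6.76 = 3.62 points, so the output gap is -2.09 × 3.62 = -7.5658%.
Actual GDP = 21149 × (1 - 7.5658/100) = 21149 × 0.924342 ≈ 19549 billion.

$19,549 billion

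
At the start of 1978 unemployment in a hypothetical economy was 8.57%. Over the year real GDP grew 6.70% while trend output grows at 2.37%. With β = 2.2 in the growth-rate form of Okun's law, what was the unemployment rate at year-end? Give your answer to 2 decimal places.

Growth-rate Okun's law: g_Y = g_Y* - β × Δu, so Δu = (g_Y* - g_Y)/β.
Δu = (2.37 - 6.7)/2.2 = -4.33/2.2 = -1.97 percentage points.
Year-end unemployment = 8.57 - 1.97 = 6.60%.

6.60%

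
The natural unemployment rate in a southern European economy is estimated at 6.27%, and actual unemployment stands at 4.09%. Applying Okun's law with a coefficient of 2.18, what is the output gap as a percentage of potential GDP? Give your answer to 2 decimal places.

The unemployment gap is 4.09 - 6.27 = -2.18 percentage points.
Okun's law gives an output gap of -2.18 × (-2.18) = 4.7524%, i.e. 4.75% above potential.

4.75%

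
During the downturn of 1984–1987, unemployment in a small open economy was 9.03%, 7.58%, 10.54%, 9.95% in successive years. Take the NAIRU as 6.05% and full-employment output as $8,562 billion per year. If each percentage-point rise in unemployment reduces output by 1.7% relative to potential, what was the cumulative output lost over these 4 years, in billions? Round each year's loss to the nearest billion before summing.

Year 1984: gap = -1.7 × (9.03 - 6.05) = -5.066%, loss ≈ 8562 × 5.066/100 ≈ 434.
Year 1985: gap = -1.7 × (7.58 - 6.05) = -2.601%, loss ≈ 8562 × 2.601/100 ≈ 223.
Year 1986: gap = -1.7 × (10.54 - 6.05) = -7.633%, loss ≈ 8562 × 7.633/100 ≈ 654.
Year 1987: gap = -1.7 × (9.95 - 6.05) = -6.63%, loss ≈ 8562 × 6.63/100 ≈ 568.
Total lost output = 434 + 223 + 654 + 568 = 1879 billion.

$1,879 billion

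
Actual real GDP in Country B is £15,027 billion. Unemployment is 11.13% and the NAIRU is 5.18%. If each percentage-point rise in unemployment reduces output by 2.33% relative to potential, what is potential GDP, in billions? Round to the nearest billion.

Unemployment gap = 11.13 - 5.18 = 5.95 points, so output gap = -2.33 × 5.95 = -13.8635%.
Since Y = Y* × (1 + gap/100), Y* = 15027/0.861365 ≈ 17446 billion.

£17,446 billion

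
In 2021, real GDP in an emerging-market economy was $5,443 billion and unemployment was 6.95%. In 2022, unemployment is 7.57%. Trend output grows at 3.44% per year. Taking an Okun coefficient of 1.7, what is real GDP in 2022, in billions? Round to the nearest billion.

$5,573 billion

Δu = 7.57 - 6.95 = 0.62 points.
Okun's law (growth form): g_Y = g_Y* - β × Δu = 3.44 - 1.7 × (0.62) = 3.44 - 1.054 = 2.386%.
Real GDP in the next year = 5443 × (1 + 2.386/100) = 5443 × 1.02386 ≈ 5573 billion.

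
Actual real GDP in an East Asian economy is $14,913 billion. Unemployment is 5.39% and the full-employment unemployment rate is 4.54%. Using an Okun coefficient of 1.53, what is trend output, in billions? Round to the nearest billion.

$15,109 billion

Unemployment gap = 5.39 - 4.54 = 0.85 points, so output gap = -1.53 × 0.85 = -1.3005%.
Since Y = Y* × (1 + gap/100), Y* = 14913/0.986995 ≈ 15109 billion.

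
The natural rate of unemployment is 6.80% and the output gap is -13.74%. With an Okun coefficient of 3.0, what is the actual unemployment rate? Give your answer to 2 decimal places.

11.38%

From Okun's law, u - u* = -(output gap)/β = -(-13.74)/3.0 = 4.58 points.
So u = 6.8 + 4.58 = 11.38%.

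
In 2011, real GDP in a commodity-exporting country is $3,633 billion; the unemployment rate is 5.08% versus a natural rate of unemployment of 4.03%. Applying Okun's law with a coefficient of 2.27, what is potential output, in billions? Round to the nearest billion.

$3,722 billion

Unemployment gap = 5.08 - 4.03 = 1.05 points, so output gap = -2.27 × 1.05 = -2.3835%.
Since Y = Y* × (1 + gap/100), Y* = 3633/0.976165 ≈ 3722 billion.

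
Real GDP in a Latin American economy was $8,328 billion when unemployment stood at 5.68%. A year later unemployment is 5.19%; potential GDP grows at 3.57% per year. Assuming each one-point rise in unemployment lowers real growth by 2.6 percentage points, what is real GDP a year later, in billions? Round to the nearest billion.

$8,731 billion

Δu = 5.19 - 5.68 = -0.49 points.
Okun's law (growth form): g_Y = g_Y* - β × Δu = 3.57 - 2.6 × (-0.49) = 3.57 + 1.274 = 4.844%.
Real GDP in the next year = 8328 × (1 + 4.844/100) = 8328 × 1.04844 ≈ 8731 billion.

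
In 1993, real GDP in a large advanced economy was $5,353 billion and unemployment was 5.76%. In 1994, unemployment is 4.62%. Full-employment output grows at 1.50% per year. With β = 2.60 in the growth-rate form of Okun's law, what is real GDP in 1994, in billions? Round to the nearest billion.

$5,592 billion

Δu = 4.62 - 5.76 = -1.14 points.
Okun's law (growth form): g_Y = g_Y* - β × Δu = 1.50 - 2.60 × (-1.14) = 1.5 + 2.964 = 4.464%.
Real GDP in the next year = 5353 × (1 + 4.464/100) = 5353 × 1.04464 ≈ 5592 billion.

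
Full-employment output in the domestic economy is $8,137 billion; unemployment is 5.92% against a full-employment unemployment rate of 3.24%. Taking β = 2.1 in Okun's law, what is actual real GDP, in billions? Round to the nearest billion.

$7,679 billion

Unemployment gap = 5.92 - 3.24 = 2.68 points, so the output gap is -2.1 × 2.68 = -5.628%.
Actual GDP = 8137 × (1 - 5.628/100) = 8137 × 0.94372 ≈ 7679 billion.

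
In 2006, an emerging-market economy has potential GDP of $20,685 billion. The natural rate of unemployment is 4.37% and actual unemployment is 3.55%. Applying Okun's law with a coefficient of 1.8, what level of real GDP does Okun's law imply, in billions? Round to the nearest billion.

Unemployment gap = 3.55 - 4.37 = -0.82 points, so the output gap is -1.8 × (-0.82) = 1.476%.
Actual GDP = 20685 × (1 + 1.476/100) = 20685 × 1.01476 ≈ 20990 billion.

$20,990 billion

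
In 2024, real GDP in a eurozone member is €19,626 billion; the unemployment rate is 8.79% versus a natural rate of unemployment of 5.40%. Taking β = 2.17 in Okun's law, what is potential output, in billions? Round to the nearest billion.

Unemployment gap = 8.79 - 5.4 = 3.39 points, so output gap = -2.17 × 3.39 = -7.3563%.
Since Y = Y* × (1 + gap/100), Y* = 19626/0.926437 ≈ 21184 billion.

€21,184 billion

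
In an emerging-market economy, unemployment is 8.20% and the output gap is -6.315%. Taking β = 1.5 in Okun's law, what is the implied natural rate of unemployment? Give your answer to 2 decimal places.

From Okun's law, u - u* = -(output gap)/β = -(-6.315)/1.5 = 4.21 points.
So u* = 8.2 - 4.21 = 3.99%.

3.99%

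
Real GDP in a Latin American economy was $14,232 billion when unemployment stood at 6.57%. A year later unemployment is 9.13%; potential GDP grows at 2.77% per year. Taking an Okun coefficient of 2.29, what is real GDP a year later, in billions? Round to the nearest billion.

$13,792 billion

Δu = 9.13 - 6.57 = 2.56 points.
Okun's law (growth form): g_Y = g_Y* - β × Δu = 2.77 - 2.29 × (2.56) = 2.77 - 5.8624 = -3.0924%.
Real GDP in the next year = 14232 × (1 - 3.0924/100) = 14232 × 0.969076 ≈ 13792 billion.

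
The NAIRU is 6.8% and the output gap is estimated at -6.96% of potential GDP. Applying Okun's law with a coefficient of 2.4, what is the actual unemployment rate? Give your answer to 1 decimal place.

9.7%

From Okun's law, u - u* = -(output gap)/β = -(-6.96)/2.4 = 2.9 points.
So u = 6.8 + 2.9 = 9.7%.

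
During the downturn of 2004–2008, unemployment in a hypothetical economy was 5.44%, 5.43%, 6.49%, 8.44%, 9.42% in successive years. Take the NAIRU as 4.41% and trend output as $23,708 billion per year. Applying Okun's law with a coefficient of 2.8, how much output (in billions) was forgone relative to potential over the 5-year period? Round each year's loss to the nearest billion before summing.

Year 2004: gap = -2.8 × (5.44 - 4.41) = -2.884%, loss ≈ 23708 × 2.884/100 ≈ 684.
Year 2005: gap = -2.8 × (5.43 - 4.41) = -2.856%, loss ≈ 23708 × 2.856/100 ≈ 677.
Year 2006: gap = -2.8 × (6.49 - 4.41) = -5.824%, loss ≈ 23708 × 5.824/100 ≈ 1381.
Year 2007: gap = -2.8 × (8.44 - 4.41) = -11.284%, loss ≈ 23708 × 11.284/100 ≈ 2675.
Year 2008: gap = -2.8 × (9.42 - 4.41) = -14.028%, loss ≈ 23708 × 14.028/100 ≈ 3326.
Total lost output = 684 + 677 + 1381 + 2675 + 3326 = 8743 billion.

$8,743 billion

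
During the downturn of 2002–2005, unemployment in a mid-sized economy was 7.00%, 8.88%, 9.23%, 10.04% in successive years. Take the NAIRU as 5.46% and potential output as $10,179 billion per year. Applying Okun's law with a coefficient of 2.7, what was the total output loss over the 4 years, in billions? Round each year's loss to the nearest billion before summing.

$3,658 billion

Year 2002: gap = -2.7 × (7 - 5.46) = -4.158%, loss ≈ 10179 × 4.158/100 ≈ 423.
Year 2003: gap = -2.7 × (8.88 - 5.46) = -9.234%, loss ≈ 10179 × 9.234/100 ≈ 940.
Year 2004: gap = -2.7 × (9.23 - 5.46) = -10.179%, loss ≈ 10179 × 10.179/100 ≈ 1036.
Year 2005: gap = -2.7 × (10.04 - 5.46) = -12.366%, loss ≈ 10179 × 12.366/100 ≈ 1259.
Total lost output = 423 + 940 + 1036 + 1259 = 3658 billion.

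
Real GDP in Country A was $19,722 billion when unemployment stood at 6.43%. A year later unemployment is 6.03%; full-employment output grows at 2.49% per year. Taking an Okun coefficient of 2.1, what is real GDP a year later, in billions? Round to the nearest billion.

Δu = 6.03 - 6.43 = -0.4 points.
Okun's law (growth form): g_Y = g_Y* - β × Δu = 2.49 - 2.1 × (-0.40) = 2.49 + 0.84 = 3.33%.
Real GDP in the next year = 19722 × (1 + 3.33/100) = 19722 × 1.0333 ≈ 20379 billion.

$20,379 billion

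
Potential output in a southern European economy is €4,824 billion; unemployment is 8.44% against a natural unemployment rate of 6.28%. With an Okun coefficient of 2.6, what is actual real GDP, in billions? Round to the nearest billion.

€4,553 billion

Unemployment gap = 8.44 - 6.28 = 2.16 points, so the output gap is -2.6 × 2.16 = -5.616%.
Actual GDP = 4824 × (1 - 5.616/100) = 4824 × 0.94384 ≈ 4553 billion.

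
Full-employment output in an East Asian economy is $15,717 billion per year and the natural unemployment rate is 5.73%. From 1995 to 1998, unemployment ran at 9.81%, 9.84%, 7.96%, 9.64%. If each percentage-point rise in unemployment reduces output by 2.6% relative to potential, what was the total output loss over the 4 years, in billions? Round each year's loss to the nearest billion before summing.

Year 1995: gap = -2.6 × (9.81 - 5.73) = -10.608%, loss ≈ 15717 × 10.608/100 ≈ 1667.
Year 1996: gap = -2.6 × (9.84 - 5.73) = -10.686%, loss ≈ 15717 × 10.686/100 ≈ 1680.
Year 1997: gap = -2.6 × (7.96 - 5.73) = -5.798%, loss ≈ 15717 × 5.798/100 ≈ 911.
Year 1998: gap = -2.6 × (9.64 - 5.73) = -10.166%, loss ≈ 15717 × 10.166/100 ≈ 1598.
Total lost output = 1667 + 1680 + 911 + 1598 = 5856 billion.

$5,856 billion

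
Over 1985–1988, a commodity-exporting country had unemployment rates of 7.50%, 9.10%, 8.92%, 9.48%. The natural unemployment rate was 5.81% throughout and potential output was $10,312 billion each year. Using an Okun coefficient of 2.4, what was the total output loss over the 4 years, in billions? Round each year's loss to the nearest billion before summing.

Year 1985: gap = -2.4 × (7.5 - 5.81) = -4.056%, loss ≈ 10312 × 4.056/100 ≈ 418.
Year 1986: gap = -2.4 × (9.1 - 5.81) = -7.896%, loss ≈ 10312 × 7.896/100 ≈ 814.
Year 1987: gap = -2.4 × (8.92 - 5.81) = -7.464%, loss ≈ 10312 × 7.464/100 ≈ 770.
Year 1988: gap = -2.4 × (9.48 - 5.81) = -8.808%, loss ≈ 10312 × 8.808/100 ≈ 908.
Total lost output = 418 + 814 + 770 + 908 = 2910 billion.

$2,910 billion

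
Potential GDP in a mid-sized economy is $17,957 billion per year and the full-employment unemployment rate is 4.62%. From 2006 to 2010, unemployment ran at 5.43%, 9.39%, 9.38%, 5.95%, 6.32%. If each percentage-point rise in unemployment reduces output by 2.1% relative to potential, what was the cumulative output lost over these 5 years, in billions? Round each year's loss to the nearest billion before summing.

Year 2006: gap = -2.1 × (5.43 - 4.62) = -1.701%, loss ≈ 17957 × 1.701/100 ≈ 305.
Year 2007: gap = -2.1 × (9.39 - 4.62) = -10.017%, loss ≈ 17957 × 10.017/100 ≈ 1799.
Year 2008: gap = -2.1 × (9.38 - 4.62) = -9.996%, loss ≈ 17957 × 9.996/100 ≈ 1795.
Year 2009: gap = -2.1 × (5.95 - 4.62) = -2.793%, loss ≈ 17957 × 2.793/100 ≈ 502.
Year 2010: gap = -2.1 × (6.32 - 4.62) = -3.57%, loss ≈ 17957 × 3.57/100 ≈ 641.
Total lost output = 305 + 1799 + 1795 + 502 + 641 = 5042 billion.

$5,042 billion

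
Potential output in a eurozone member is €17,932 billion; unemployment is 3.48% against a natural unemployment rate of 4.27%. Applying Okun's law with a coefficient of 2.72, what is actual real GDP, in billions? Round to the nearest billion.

€18,317 billion

Unemployment gap = 3.48 - 4.27 = -0.79 points, so the output gap is -2.72 × (-0.79) = 2.1488%.
Actual GDP = 17932 × (1 + 2.1488/100) = 17932 × 1.021488 ≈ 18317 billion.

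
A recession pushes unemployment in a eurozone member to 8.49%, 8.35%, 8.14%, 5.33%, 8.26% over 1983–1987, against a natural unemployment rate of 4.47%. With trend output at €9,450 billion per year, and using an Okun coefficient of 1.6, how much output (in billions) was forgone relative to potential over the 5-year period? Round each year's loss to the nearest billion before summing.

€2,453 billion

Year 1983: gap = -1.6 × (8.49 - 4.47) = -6.432%, loss ≈ 9450 × 6.432/100 ≈ 608.
Year 1984: gap = -1.6 × (8.35 - 4.47) = -6.208%, loss ≈ 9450 × 6.208/100 ≈ 587.
Year 1985: gap = -1.6 × (8.14 - 4.47) = -5.872%, loss ≈ 9450 × 5.872/100 ≈ 555.
Year 1986: gap = -1.6 × (5.33 - 4.47) = -1.376%, loss ≈ 9450 × 1.376/100 ≈ 130.
Year 1987: gap = -1.6 × (8.26 - 4.47) = -6.064%, loss ≈ 9450 × 6.064/100 ≈ 573.
Total lost output = 608 + 587 + 555 + 130 + 573 = 2453 billion.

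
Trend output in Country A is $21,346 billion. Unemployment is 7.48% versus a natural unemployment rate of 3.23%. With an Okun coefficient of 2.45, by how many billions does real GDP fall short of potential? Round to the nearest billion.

Output gap = -2.45 × (7.48 - 3.23) = -2.45 × 4.25 = -10.4125%.
Actual GDP ≈ 21346 × 0.895875 ≈ 19123 billion, so the shortfall is 21346 - 19123 = 2223 billion.

$2,223 billion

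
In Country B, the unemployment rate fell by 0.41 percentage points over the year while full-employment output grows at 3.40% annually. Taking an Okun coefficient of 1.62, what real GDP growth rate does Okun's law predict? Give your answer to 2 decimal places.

4.06%

Growth-rate Okun's law: g_Y = g_Y* - β × Δu.
g_Y = 3.40 - 1.62 × (-0.41) = 3.4 + 0.6642 = 4.0642%, i.e. 4.06% to 2 d.p.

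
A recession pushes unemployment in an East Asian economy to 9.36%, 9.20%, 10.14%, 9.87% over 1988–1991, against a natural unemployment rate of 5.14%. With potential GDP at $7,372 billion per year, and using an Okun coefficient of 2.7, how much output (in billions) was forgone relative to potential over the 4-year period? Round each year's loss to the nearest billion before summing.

Year 1988: gap = -2.7 × (9.36 - 5.14) = -11.394%, loss ≈ 7372 × 11.394/100 ≈ 840.
Year 1989: gap = -2.7 × (9.2 - 5.14) = -10.962%, loss ≈ 7372 × 10.962/100 ≈ 808.
Year 1990: gap = -2.7 × (10.14 - 5.14) = -13.5%, loss ≈ 7372 × 13.5/100 ≈ 995.
Year 1991: gap = -2.7 × (9.87 - 5.14) = -12.771%, loss ≈ 7372 × 12.771/100 ≈ 941.
Total lost output = 840 + 808 + 995 + 941 = 3584 billion.

$3,584 billion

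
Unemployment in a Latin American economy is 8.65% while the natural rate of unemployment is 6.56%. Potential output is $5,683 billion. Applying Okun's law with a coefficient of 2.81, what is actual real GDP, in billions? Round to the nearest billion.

$5,349 billion

Unemployment gap = 8.65 - 6.56 = 2.09 points, so the output gap is -2.81 × 2.09 = -5.8729%.
Actual GDP = 5683 × (1 - 5.8729/100) = 5683 × 0.941271 ≈ 5349 billion.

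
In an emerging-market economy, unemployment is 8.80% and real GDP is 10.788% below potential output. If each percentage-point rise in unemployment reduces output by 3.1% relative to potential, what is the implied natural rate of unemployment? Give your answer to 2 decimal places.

From Okun's law, u - u* = -(output gap)/β = -(-10.788)/3.1 = 3.48 points.
So u* = 8.8 - 3.48 = 5.32%.

5.32%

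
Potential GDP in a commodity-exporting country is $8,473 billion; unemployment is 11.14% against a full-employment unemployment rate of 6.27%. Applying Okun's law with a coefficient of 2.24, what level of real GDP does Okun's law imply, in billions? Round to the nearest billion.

$7,549 billion

Unemployment gap = 11.14 - 6.27 = 4.87 points, so the output gap is -2.24 × 4.87 = -10.9088%.
Actual GDP = 8473 × (1 - 10.9088/100) = 8473 × 0.890912 ≈ 7549 billion.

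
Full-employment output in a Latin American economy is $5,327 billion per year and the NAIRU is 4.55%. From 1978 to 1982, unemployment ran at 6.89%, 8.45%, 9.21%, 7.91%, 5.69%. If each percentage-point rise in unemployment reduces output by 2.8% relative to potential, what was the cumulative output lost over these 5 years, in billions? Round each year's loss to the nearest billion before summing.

$2,297 billion

Year 1978: gap = -2.8 × (6.89 - 4.55) = -6.552%, loss ≈ 5327 × 6.552/100 ≈ 349.
Year 1979: gap = -2.8 × (8.45 - 4.55) = -10.92%, loss ≈ 5327 × 10.92/100 ≈ 582.
Year 1980: gap = -2.8 × (9.21 - 4.55) = -13.048%, loss ≈ 5327 × 13.048/100 ≈ 695.
Year 1981: gap = -2.8 × (7.91 - 4.55) = -9.408%, loss ≈ 5327 × 9.408/100 ≈ 501.
Year 1982: gap = -2.8 × (5.69 - 4.55) = -3.192%, loss ≈ 5327 × 3.192/100 ≈ 170.
Total lost output = 349 + 582 + 695 + 501 + 170 = 2297 billion.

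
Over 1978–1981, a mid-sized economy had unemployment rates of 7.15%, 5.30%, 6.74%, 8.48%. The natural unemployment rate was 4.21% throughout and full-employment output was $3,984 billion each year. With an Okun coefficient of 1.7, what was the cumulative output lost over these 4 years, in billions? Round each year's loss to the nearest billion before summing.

Year 1978: gap = -1.7 × (7.15 - 4.21) = -4.998%, loss ≈ 3984 × 4.998/100 ≈ 199.
Year 1979: gap = -1.7 × (5.3 - 4.21) = -1.853%, loss ≈ 3984 × 1.853/100 ≈ 74.
Year 1980: gap = -1.7 × (6.74 - 4.21) = -4.301%, loss ≈ 3984 × 4.301/100 ≈ 171.
Year 1981: gap = -1.7 × (8.48 - 4.21) = -7.259%, loss ≈ 3984 × 7.259/100 ≈ 289.
Total lost output = 199 + 74 + 171 + 289 = 733 billion.

$733 billion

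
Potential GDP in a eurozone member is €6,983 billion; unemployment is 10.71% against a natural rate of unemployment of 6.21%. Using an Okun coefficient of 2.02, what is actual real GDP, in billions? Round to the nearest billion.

€6,348 billion

Unemployment gap = 10.71 - 6.21 = 4.5 points, so the output gap is -2.02 × 4.5 = -9.09%.
Actual GDP = 6983 × (1 - 9.09/100) = 6983 × 0.9091 ≈ 6348 billion.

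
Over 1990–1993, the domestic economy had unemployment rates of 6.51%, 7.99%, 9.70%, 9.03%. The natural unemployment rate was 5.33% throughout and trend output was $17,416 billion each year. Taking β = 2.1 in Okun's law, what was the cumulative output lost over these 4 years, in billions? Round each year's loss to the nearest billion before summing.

$4,356 billion

Year 1990: gap = -2.1 × (6.51 - 5.33) = -2.478%, loss ≈ 17416 × 2.478/100 ≈ 432.
Year 1991: gap = -2.1 × (7.99 - 5.33) = -5.586%, loss ≈ 17416 × 5.586/100 ≈ 973.
Year 1992: gap = -2.1 × (9.7 - 5.33) = -9.177%, loss ≈ 17416 × 9.177/100 ≈ 1598.
Year 1993: gap = -2.1 × (9.03 - 5.33) = -7.77%, loss ≈ 17416 × 7.77/100 ≈ 1353.
Total lost output = 432 + 973 + 1598 + 1353 = 4356 billion.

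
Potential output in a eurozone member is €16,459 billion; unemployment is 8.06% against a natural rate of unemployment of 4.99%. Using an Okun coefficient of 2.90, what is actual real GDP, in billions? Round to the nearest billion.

Unemployment gap = 8.06 - 4.99 = 3.07 points, so the output gap is -2.9 × 3.07 = -8.903%.
Actual GDP = 16459 × (1 - 8.903/100) = 16459 × 0.91097 ≈ 14994 billion.

€14,994 billion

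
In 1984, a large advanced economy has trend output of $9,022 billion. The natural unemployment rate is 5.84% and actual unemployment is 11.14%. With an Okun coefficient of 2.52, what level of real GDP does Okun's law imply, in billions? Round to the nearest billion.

$7,817 billion

Unemployment gap = 11.14 - 5.84 = 5.3 points, so the output gap is -2.52 × 5.3 = -13.356%.
Actual GDP = 9022 × (1 - 13.356/100) = 9022 × 0.86644 ≈ 7817 billion.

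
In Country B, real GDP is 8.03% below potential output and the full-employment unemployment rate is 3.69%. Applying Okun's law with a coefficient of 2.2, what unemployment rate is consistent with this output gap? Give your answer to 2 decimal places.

7.34%

From Okun's law, u - u* = -(output gap)/β = -(-8.03)/2.2 = 3.65 points.
So u = 3.69 + 3.65 = 7.34%.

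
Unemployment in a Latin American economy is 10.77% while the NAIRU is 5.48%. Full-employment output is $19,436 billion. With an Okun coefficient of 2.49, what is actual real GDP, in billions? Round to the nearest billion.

$16,876 billion

Unemployment gap = 10.77 - 5.48 = 5.29 points, so the output gap is -2.49 × 5.29 = -13.1721%.
Actual GDP = 19436 × (1 - 13.1721/100) = 19436 × 0.868279 ≈ 16876 billion.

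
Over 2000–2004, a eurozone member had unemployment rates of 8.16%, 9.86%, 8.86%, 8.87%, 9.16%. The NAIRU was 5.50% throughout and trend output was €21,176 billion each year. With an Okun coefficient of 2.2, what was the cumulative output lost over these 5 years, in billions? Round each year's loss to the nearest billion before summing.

Year 2000: gap = -2.2 × (8.16 - 5.5) = -5.852%, loss ≈ 21176 × 5.852/100 ≈ 1239.
Year 2001: gap = -2.2 × (9.86 - 5.5) = -9.592%, loss ≈ 21176 × 9.592/100 ≈ 2031.
Year 2002: gap = -2.2 × (8.86 - 5.5) = -7.392%, loss ≈ 21176 × 7.392/100 ≈ 1565.
Year 2003: gap = -2.2 × (8.87 - 5.5) = -7.414%, loss ≈ 21176 × 7.414/100 ≈ 1570.
Year 2004: gap = -2.2 × (9.16 - 5.5) = -8.052%, loss ≈ 21176 × 8.052/100 ≈ 1705.
Total lost output = 1239 + 2031 + 1565 + 1570 + 1705 = 8110 billion.

€8,110 billion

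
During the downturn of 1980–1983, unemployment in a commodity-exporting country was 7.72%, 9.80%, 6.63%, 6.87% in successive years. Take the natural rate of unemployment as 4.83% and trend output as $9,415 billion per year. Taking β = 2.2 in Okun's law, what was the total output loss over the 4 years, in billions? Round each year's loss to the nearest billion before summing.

$2,424 billion

Year 1980: gap = -2.2 × (7.72 - 4.83) = -6.358%, loss ≈ 9415 × 6.358/100 ≈ 599.
Year 1981: gap = -2.2 × (9.8 - 4.83) = -10.934%, loss ≈ 9415 × 10.934/100 ≈ 1029.
Year 1982: gap = -2.2 × (6.63 - 4.83) = -3.96%, loss ≈ 9415 × 3.96/100 ≈ 373.
Year 1983: gap = -2.2 × (6.87 - 4.83) = -4.488%, loss ≈ 9415 × 4.488/100 ≈ 423.
Total lost output = 599 + 1029 + 373 + 423 = 2424 billion.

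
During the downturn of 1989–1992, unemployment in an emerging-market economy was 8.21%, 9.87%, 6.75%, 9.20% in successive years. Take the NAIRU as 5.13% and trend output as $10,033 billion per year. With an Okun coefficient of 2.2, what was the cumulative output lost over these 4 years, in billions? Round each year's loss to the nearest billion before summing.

$2,982 billion

Year 1989: gap = -2.2 × (8.21 - 5.13) = -6.776%, loss ≈ 10033 × 6.776/100 ≈ 680.
Year 1990: gap = -2.2 × (9.87 - 5.13) = -10.428%, loss ≈ 10033 × 10.428/100 ≈ 1046.
Year 1991: gap = -2.2 × (6.75 - 5.13) = -3.564%, loss ≈ 10033 × 3.564/100 ≈ 358.
Year 1992: gap = -2.2 × (9.2 - 5.13) = -8.954%, loss ≈ 10033 × 8.954/100 ≈ 898.
Total lost output = 680 + 1046 + 358 + 898 = 2982 billion.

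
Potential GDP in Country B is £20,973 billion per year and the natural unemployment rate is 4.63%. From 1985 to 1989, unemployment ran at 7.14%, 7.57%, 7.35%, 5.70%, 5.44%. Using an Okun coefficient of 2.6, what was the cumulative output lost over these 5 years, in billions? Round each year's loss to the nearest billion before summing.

£5,480 billion

Year 1985: gap = -2.6 × (7.14 - 4.63) = -6.526%, loss ≈ 20973 × 6.526/100 ≈ 1369.
Year 1986: gap = -2.6 × (7.57 - 4.63) = -7.644%, loss ≈ 20973 × 7.644/100 ≈ 1603.
Year 1987: gap = -2.6 × (7.35 - 4.63) = -7.072%, loss ≈ 20973 × 7.072/100 ≈ 1483.
Year 1988: gap = -2.6 × (5.7 - 4.63) = -2.782%, loss ≈ 20973 × 2.782/100 ≈ 583.
Year 1989: gap = -2.6 × (5.44 - 4.63) = -2.106%, loss ≈ 20973 × 2.106/100 ≈ 442.
Total lost output = 1369 + 1603 + 1483 + 583 + 442 = 5480 billion.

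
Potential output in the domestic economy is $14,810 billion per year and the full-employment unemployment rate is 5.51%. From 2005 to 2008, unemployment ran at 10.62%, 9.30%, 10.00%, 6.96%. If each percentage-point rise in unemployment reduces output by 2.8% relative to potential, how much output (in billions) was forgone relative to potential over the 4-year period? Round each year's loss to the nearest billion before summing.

Year 2005: gap = -2.8 × (10.62 - 5.51) = -14.308%, loss ≈ 14810 × 14.308/100 ≈ 2119.
Year 2006: gap = -2.8 × (9.3 - 5.51) = -10.612%, loss ≈ 14810 × 10.612/100 ≈ 1572.
Year 2007: gap = -2.8 × (10 - 5.51) = -12.572%, loss ≈ 14810 × 12.572/100 ≈ 1862.
Year 2008: gap = -2.8 × (6.96 - 5.51) = -4.06%, loss ≈ 14810 × 4.06/100 ≈ 601.
Total lost output = 2119 + 1572 + 1862 + 601 = 6154 billion.

$6,154 billion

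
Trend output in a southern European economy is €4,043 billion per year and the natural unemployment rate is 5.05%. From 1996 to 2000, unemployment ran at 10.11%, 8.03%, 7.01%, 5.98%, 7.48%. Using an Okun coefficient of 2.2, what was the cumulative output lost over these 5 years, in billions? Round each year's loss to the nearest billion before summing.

Year 1996: gap = -2.2 × (10.11 - 5.05) = -11.132%, loss ≈ 4043 × 11.132/100 ≈ 450.
Year 1997: gap = -2.2 × (8.03 - 5.05) = -6.556%, loss ≈ 4043 × 6.556/100 ≈ 265.
Year 1998: gap = -2.2 × (7.01 - 5.05) = -4.312%, loss ≈ 4043 × 4.312/100 ≈ 174.
Year 1999: gap = -2.2 × (5.98 - 5.05) = -2.046%, loss ≈ 4043 × 2.046/100 ≈ 83.
Year 2000: gap = -2.2 × (7.48 - 5.05) = -5.346%, loss ≈ 4043 × 5.346/100 ≈ 216.
Total lost output = 450 + 265 + 174 + 83 + 216 = 1188 billion.

€1,188 billion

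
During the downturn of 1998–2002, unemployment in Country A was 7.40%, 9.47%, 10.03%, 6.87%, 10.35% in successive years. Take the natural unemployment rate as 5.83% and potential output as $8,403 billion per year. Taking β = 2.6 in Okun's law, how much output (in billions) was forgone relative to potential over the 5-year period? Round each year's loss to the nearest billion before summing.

Year 1998: gap = -2.6 × (7.4 - 5.83) = -4.082%, loss ≈ 8403 × 4.082/100 ≈ 343.
Year 1999: gap = -2.6 × (9.47 - 5.83) = -9.464%, loss ≈ 8403 × 9.464/100 ≈ 795.
Year 2000: gap = -2.6 × (10.03 - 5.83) = -10.92%, loss ≈ 8403 × 10.92/100 ≈ 918.
Year 2001: gap = -2.6 × (6.87 - 5.83) = -2.704%, loss ≈ 8403 × 2.704/100 ≈ 227.
Year 2002: gap = -2.6 × (10.35 - 5.83) = -11.752%, loss ≈ 8403 × 11.752/100 ≈ 988.
Total lost output = 343 + 795 + 918 + 227 + 988 = 3271 billion.

$3,271 billion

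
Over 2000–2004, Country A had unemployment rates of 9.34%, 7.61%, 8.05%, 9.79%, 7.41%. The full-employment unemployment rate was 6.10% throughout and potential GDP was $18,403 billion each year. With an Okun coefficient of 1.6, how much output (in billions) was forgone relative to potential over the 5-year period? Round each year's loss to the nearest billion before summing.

$3,446 billion

Year 2000: gap = -1.6 × (9.34 - 6.1) = -5.184%, loss ≈ 18403 × 5.184/100 ≈ 954.
Year 2001: gap = -1.6 × (7.61 - 6.1) = -2.416%, loss ≈ 18403 × 2.416/100 ≈ 445.
Year 2002: gap = -1.6 × (8.05 - 6.1) = -3.12%, loss ≈ 18403 × 3.12/100 ≈ 574.
Year 2003: gap = -1.6 × (9.79 - 6.1) = -5.904%, loss ≈ 18403 × 5.904/100 ≈ 1087.
Year 2004: gap = -1.6 × (7.41 - 6.1) = -2.096%, loss ≈ 18403 × 2.096/100 ≈ 386.
Total lost output = 954 + 445 + 574 + 1087 + 386 = 3446 billion.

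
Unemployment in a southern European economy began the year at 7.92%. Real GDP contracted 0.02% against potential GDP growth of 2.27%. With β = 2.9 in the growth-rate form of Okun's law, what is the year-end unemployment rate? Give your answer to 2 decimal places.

8.71%

Growth-rate Okun's law: g_Y = g_Y* - β × Δu, so Δu = (g_Y* - g_Y)/β.
Δu = (2.27 + 0.02)/2.9 = 2.29/2.9 = 0.79 percentage points.
Year-end unemployment = 7.92 + 0.79 = 8.71%.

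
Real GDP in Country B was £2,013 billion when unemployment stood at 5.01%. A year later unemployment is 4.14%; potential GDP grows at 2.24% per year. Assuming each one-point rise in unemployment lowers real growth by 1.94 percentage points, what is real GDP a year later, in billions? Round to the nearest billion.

Δu = 4.14 - 5.01 = -0.87 points.
Okun's law (growth form): g_Y = g_Y* - β × Δu = 2.24 - 1.94 × (-0.87) = 2.24 + 1.6878 = 3.9278%.
Real GDP in the next year = 2013 × (1 + 3.9278/100) = 2013 × 1.039278 ≈ 2092 billion.

£2,092 billion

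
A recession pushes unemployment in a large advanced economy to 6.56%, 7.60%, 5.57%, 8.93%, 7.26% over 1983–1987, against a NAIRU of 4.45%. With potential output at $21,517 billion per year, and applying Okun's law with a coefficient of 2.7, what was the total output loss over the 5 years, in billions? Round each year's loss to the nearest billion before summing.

$7,942 billion

Year 1983: gap = -2.7 × (6.56 - 4.45) = -5.697%, loss ≈ 21517 × 5.697/100 ≈ 1226.
Year 1984: gap = -2.7 × (7.6 - 4.45) = -8.505%, loss ≈ 21517 × 8.505/100 ≈ 1830.
Year 1985: gap = -2.7 × (5.57 - 4.45) = -3.024%, loss ≈ 21517 × 3.024/100 ≈ 651.
Year 1986: gap = -2.7 × (8.93 - 4.45) = -12.096%, loss ≈ 21517 × 12.096/100 ≈ 2603.
Year 1987: gap = -2.7 × (7.26 - 4.45) = -7.587%, loss ≈ 21517 × 7.587/100 ≈ 1632.
Total lost output = 1226 + 1830 + 651 + 2603 + 1632 = 7942 billion.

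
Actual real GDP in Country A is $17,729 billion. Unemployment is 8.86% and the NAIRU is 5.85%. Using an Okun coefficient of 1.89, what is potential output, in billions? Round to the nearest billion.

Unemployment gap = 8.86 - 5.85 = 3.01 points, so output gap = -1.89 × 3.01 = -5.6889%.
Since Y = Y* × (1 + gap/100), Y* = 17729/0.943111 ≈ 18798 billion.

$18,798 billion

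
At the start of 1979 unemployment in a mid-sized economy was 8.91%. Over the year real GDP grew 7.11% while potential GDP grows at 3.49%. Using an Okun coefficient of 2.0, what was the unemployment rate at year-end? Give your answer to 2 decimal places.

Growth-rate Okun's law: g_Y = g_Y* - β × Δu, so Δu = (g_Y* - g_Y)/β.
Δu = (3.49 - 7.11)/2.0 = -3.62/2.0 = -1.81 percentage points.
Year-end unemployment = 8.91 - 1.81 = 7.10%.

7.10%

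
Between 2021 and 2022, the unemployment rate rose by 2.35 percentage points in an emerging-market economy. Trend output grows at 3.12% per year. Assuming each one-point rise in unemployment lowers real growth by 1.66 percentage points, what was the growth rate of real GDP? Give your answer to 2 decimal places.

-0.78%

Growth-rate Okun's law: g_Y = g_Y* - β × Δu.
g_Y = 3.12 - 1.66 × (2.35) = 3.12 - 3.901 = -0.781%, i.e. -0.78% to 2 d.p.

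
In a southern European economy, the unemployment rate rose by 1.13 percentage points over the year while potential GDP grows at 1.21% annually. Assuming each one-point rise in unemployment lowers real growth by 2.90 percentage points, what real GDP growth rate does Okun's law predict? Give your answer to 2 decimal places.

-2.07%

Growth-rate Okun's law: g_Y = g_Y* - β × Δu.
g_Y = 1.21 - 2.90 × (1.13) = 1.21 - 3.277 = -2.067%, i.e. -2.07% to 2 d.p.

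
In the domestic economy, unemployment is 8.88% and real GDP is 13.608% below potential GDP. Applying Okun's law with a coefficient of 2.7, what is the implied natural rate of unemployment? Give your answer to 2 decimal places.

3.84%

From Okun's law, u - u* = -(output gap)/β = -(-13.608)/2.7 = 5.04 points.
So u* = 8.88 - 5.04 = 3.84%.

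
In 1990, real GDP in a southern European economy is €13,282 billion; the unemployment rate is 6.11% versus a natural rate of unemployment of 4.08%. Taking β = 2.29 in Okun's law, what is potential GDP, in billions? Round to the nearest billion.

Unemployment gap = 6.11 - 4.08 = 2.03 points, so output gap = -2.29 × 2.03 = -4.6487%.
Since Y = Y* × (1 + gap/100), Y* = 13282/0.953513 ≈ 13930 billion.

€13,930 billion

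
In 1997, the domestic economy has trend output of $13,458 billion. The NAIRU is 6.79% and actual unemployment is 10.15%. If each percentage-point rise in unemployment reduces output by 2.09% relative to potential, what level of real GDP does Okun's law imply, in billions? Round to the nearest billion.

Unemployment gap = 10.15 - 6.79 = 3.36 points, so the output gap is -2.09 × 3.36 = -7.0224%.
Actual GDP = 13458 × (1 - 7.0224/100) = 13458 × 0.929776 ≈ 12513 billion.

$12,513 billion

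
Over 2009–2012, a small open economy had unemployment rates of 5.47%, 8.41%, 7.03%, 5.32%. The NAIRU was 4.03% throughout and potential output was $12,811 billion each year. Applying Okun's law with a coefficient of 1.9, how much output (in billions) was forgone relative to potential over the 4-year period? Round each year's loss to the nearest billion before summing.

$2,461 billion

Year 2009: gap = -1.9 × (5.47 - 4.03) = -2.736%, loss ≈ 12811 × 2.736/100 ≈ 351.
Year 2010: gap = -1.9 × (8.41 - 4.03) = -8.322%, loss ≈ 12811 × 8.322/100 ≈ 1066.
Year 2011: gap = -1.9 × (7.03 - 4.03) = -5.7%, loss ≈ 12811 × 5.7/100 ≈ 730.
Year 2012: gap = -1.9 × (5.32 - 4.03) = -2.451%, loss ≈ 12811 × 2.451/100 ≈ 314.
Total lost output = 351 + 1066 + 730 + 314 = 2461 billion.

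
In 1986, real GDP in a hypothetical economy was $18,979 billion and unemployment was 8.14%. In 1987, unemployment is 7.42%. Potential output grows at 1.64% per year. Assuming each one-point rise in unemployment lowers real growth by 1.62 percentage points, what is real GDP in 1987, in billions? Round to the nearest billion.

Δu = 7.42 - 8.14 = -0.72 points.
Okun's law (growth form): g_Y = g_Y* - β × Δu = 1.64 - 1.62 × (-0.72) = 1.64 + 1.1664 = 2.8064%.
Real GDP in the next year = 18979 × (1 + 2.8064/100) = 18979 × 1.028064 ≈ 19512 billion.

$19,512 billion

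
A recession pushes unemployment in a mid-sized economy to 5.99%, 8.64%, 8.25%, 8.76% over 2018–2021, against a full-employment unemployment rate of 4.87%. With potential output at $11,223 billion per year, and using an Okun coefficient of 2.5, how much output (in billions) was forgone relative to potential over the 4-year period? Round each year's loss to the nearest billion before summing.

Year 2018: gap = -2.5 × (5.99 - 4.87) = -2.8%, loss ≈ 11223 × 2.8/100 ≈ 314.
Year 2019: gap = -2.5 × (8.64 - 4.87) = -9.425%, loss ≈ 11223 × 9.425/100 ≈ 1058.
Year 2020: gap = -2.5 × (8.25 - 4.87) = -8.45%, loss ≈ 11223 × 8.45/100 ≈ 948.
Year 2021: gap = -2.5 × (8.76 - 4.87) = -9.725%, loss ≈ 11223 × 9.725/100 ≈ 1091.
Total lost output = 314 + 1058 + 948 + 1091 = 3411 billion.

$3,411 billion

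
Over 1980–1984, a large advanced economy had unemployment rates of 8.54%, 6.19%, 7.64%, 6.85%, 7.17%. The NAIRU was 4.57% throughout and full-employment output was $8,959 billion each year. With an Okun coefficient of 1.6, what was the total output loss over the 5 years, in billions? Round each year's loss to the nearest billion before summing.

Year 1980: gap = -1.6 × (8.54 - 4.57) = -6.352%, loss ≈ 8959 × 6.352/100 ≈ 569.
Year 1981: gap = -1.6 × (6.19 - 4.57) = -2.592%, loss ≈ 8959 × 2.592/100 ≈ 232.
Year 1982: gap = -1.6 × (7.64 - 4.57) = -4.912%, loss ≈ 8959 × 4.912/100 ≈ 440.
Year 1983: gap = -1.6 × (6.85 - 4.57) = -3.648%, loss ≈ 8959 × 3.648/100 ≈ 327.
Year 1984: gap = -1.6 × (7.17 - 4.57) = -4.16%, loss ≈ 8959 × 4.16/100 ≈ 373.
Total lost output = 569 + 232 + 440 + 327 + 373 = 1941 billion.

$1,941 billion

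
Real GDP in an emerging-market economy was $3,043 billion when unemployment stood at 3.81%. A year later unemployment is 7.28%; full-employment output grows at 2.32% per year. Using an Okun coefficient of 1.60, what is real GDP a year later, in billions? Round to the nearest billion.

Δu = 7.28 - 3.81 = 3.47 points.
Okun's law (growth form): g_Y = g_Y* - β × Δu = 2.32 - 1.60 × (3.47) = 2.32 - 5.552 = -3.232%.
Real GDP in the next year = 3043 × (1 - 3.232/100) = 3043 × 0.96768 ≈ 2945 billion.

$2,945 billion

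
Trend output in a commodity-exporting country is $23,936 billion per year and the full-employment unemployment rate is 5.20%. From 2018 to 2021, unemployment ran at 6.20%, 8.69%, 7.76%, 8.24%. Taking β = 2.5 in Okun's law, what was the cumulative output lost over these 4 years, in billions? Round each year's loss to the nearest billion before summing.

$6,037 billion

Year 2018: gap = -2.5 × (6.2 - 5.2) = -2.5%, loss ≈ 23936 × 2.5/100 ≈ 598.
Year 2019: gap = -2.5 × (8.69 - 5.2) = -8.725%, loss ≈ 23936 × 8.725/100 ≈ 2088.
Year 2020: gap = -2.5 × (7.76 - 5.2) = -6.4%, loss ≈ 23936 × 6.4/100 ≈ 1532.
Year 2021: gap = -2.5 × (8.24 - 5.2) = -7.6%, loss ≈ 23936 × 7.6/100 ≈ 1819.
Total lost output = 598 + 2088 + 1532 + 1819 = 6037 billion.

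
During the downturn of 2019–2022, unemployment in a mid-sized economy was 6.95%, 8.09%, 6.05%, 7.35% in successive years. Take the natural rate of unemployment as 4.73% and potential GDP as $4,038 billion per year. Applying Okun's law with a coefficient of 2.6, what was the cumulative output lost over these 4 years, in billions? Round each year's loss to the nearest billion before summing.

$1,000 billion

Year 2019: gap = -2.6 × (6.95 - 4.73) = -5.772%, loss ≈ 4038 × 5.772/100 ≈ 233.
Year 2020: gap = -2.6 × (8.09 - 4.73) = -8.736%, loss ≈ 4038 × 8.736/100 ≈ 353.
Year 2021: gap = -2.6 × (6.05 - 4.73) = -3.432%, loss ≈ 4038 × 3.432/100 ≈ 139.
Year 2022: gap = -2.6 × (7.35 - 4.73) = -6.812%, loss ≈ 4038 × 6.812/100 ≈ 275.
Total lost output = 233 + 353 + 139 + 275 = 1000 billion.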